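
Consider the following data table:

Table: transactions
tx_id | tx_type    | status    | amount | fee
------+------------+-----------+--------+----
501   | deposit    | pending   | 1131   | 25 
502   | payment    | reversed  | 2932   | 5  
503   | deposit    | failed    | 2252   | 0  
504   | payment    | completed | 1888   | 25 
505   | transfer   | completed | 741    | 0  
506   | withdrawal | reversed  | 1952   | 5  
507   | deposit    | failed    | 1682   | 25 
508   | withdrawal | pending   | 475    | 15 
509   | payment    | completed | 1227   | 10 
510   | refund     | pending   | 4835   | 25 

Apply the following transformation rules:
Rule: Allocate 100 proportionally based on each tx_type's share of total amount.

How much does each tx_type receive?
deposit: 26.5, payment: 31.63, refund: 25.29, transfer: 3.88, withdrawal: 12.7

Step 1: Calculate total amount = 19115
Step 2: Calculate each tx_type's proportion:
  deposit: 5065/19115 = 26.50% → 26.5
  payment: 6047/19115 = 31.63% → 31.63
  refund: 4835/19115 = 25.29% → 25.29
  transfer: 741/19115 = 3.88% → 3.88
  withdrawal: 2427/19115 = 12.70% → 12.7
Step 3: Verify: sum of allocations ≈ 100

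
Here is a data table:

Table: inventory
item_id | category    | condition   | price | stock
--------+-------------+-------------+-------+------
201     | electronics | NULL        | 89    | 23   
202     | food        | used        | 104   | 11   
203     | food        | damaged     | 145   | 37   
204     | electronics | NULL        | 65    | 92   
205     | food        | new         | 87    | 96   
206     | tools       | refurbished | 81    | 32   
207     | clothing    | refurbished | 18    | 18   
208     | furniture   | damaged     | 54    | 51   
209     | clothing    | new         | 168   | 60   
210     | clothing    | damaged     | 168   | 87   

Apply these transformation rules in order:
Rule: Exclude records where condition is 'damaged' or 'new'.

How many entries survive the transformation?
5

Step 1: Count records to exclude
  - 3 (damaged) + 2 (new) = 5 records
Step 2: Total records: 10
Step 3: Remaining = 10 - 5 = 5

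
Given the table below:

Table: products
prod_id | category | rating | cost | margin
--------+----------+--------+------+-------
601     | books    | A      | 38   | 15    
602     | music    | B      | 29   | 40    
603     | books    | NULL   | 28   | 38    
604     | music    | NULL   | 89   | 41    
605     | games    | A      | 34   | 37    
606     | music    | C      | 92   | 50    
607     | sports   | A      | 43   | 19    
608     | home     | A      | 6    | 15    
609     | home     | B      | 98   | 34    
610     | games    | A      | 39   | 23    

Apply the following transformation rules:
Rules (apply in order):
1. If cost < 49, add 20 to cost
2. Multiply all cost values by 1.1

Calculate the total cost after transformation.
699.6

Step 1: Apply Rule 1 - Add 20 to records with cost < 49
  - 7 records affected: 217 + (7 × 20) = 357
  - Unaffected records: 279
  - Sum after Rule 1: 636
Step 2: Apply Rule 2 - Multiply all by 1.1
  - 636 × 1.1 = 699.6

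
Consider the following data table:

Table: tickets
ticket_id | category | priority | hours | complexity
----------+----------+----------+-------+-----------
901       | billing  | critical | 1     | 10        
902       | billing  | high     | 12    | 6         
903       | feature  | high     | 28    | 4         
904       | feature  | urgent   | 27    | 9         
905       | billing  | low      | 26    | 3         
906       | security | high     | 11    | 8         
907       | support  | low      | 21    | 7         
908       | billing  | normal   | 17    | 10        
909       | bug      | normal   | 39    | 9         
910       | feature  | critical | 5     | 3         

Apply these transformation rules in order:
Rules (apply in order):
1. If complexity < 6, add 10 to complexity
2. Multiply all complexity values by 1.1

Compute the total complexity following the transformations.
108.9

Step 1: Apply Rule 1 - Add 10 to records with complexity < 6
  - 3 records affected: 10 + (3 × 10) = 40
  - Unaffected records: 59
  - Sum after Rule 1: 99
Step 2: Apply Rule 2 - Multiply all by 1.1
  - 99 × 1.1 = 108.9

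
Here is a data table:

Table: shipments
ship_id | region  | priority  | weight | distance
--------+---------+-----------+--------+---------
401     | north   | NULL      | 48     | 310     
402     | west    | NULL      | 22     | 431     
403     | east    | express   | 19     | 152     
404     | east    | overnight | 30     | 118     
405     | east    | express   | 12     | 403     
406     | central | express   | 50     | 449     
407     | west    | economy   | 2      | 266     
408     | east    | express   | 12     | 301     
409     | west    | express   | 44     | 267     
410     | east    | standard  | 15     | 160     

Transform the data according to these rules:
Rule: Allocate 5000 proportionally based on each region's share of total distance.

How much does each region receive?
central: 785.79, east: 1984.6, north: 542.53, west: 1687.08

Step 1: Calculate total distance = 2857
Step 2: Calculate each region's proportion:
  central: 449/2857 = 15.72% → 785.79
  east: 1134/2857 = 39.69% → 1984.6
  north: 310/2857 = 10.85% → 542.53
  west: 964/2857 = 33.74% → 1687.08
Step 3: Verify: sum of allocations ≈ 5000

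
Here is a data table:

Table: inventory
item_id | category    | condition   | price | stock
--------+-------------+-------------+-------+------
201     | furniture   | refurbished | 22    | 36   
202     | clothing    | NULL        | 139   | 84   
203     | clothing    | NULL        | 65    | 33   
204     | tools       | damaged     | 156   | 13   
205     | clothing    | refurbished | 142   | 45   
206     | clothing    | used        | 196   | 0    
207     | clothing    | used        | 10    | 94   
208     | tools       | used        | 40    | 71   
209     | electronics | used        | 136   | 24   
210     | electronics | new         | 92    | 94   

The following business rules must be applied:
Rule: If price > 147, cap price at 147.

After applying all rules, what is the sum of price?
940

Step 1: 2 records have price > 147
Step 2: These records originally summed to 352
Step 3: After capping: 2 × 147 = 294
Step 4: Unaffected records sum: 646
Step 5: Final sum = 294 + 646 = 940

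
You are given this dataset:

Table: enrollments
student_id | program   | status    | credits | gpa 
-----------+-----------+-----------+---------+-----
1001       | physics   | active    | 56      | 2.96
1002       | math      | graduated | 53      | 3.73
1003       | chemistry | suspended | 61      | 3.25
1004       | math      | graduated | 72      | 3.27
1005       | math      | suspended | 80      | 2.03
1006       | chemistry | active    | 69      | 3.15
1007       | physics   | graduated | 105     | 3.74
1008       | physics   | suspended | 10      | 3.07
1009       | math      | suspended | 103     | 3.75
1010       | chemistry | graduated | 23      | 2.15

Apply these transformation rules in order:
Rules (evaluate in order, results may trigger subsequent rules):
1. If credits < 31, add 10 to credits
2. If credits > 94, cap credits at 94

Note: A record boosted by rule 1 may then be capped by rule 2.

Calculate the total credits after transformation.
632

Step 1: Apply rule 1 to records with credits < 31
  - 2 records get bonus of 10
  - Of these, 0 records then exceed 94 and get capped
Step 2: Apply rule 2 to records with credits > 94
  - 2 records (original) are capped
Step 3: Calculate final sum = 632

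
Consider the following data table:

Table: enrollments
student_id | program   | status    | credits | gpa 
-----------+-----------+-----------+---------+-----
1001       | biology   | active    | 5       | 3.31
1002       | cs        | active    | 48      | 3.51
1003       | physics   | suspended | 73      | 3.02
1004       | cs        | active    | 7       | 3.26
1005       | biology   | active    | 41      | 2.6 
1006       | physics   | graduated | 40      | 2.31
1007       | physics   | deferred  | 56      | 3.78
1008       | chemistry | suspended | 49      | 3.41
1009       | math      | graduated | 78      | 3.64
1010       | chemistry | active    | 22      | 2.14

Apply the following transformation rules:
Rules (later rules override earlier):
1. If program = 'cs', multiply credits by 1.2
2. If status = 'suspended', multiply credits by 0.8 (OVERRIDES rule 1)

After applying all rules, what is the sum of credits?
405.6

Step 1: Rule 2 takes priority for records with status = 'suspended'
  - 2 records: 122 × 0.8 = 97.6
Step 2: Rule 1 applies to remaining records with program = 'cs'
  - 2 records: 55 × 1.2 = 66.0
Step 3: Other records unchanged: 242
Step 4: Final sum = 97.6 + 66.0 + 242 = 405.6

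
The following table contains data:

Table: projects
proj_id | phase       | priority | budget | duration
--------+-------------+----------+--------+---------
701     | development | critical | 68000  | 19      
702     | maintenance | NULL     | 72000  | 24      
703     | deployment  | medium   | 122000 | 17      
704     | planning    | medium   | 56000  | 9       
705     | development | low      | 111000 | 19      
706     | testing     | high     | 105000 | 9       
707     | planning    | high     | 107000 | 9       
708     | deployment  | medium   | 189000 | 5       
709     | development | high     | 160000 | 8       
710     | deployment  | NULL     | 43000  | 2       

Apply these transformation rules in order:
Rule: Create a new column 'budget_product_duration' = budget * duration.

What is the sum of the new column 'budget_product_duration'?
11926000

Step 1: For each record, compute budget * duration
Example calculations:
  68000 * 19 = 1292000
  72000 * 24 = 1728000
  122000 * 17 = 2074000
  ...
Step 2: Sum all derived values
Step 3: Total = 11926000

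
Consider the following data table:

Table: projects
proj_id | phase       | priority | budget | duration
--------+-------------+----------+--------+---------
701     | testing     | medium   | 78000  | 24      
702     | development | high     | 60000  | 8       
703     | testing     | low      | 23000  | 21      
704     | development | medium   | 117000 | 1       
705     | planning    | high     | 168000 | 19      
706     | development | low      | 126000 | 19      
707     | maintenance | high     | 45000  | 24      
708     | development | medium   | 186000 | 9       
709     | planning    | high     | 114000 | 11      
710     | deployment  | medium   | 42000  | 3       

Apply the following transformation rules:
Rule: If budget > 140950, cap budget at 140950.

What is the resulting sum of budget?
886900

Step 1: 2 records have budget > 140950
Step 2: These records originally summed to 354000
Step 3: After capping: 2 × 140950 = 281900
Step 4: Unaffected records sum: 605000
Step 5: Final sum = 281900 + 605000 = 886900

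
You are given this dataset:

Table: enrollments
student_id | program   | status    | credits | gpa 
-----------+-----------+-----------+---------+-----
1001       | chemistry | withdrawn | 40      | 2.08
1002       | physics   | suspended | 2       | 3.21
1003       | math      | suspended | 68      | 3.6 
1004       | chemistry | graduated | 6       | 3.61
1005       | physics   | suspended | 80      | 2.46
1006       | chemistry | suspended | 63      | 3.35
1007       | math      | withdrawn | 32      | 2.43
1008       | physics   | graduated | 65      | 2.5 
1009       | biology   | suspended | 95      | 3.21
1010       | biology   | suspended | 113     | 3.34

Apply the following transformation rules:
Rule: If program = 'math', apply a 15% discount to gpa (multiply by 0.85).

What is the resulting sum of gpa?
28.89

Step 1: Records with program = 'math' have total gpa = 6.03
Step 2: Apply multiplier: 6.03 × 0.85 = 5.13
Step 3: Other records total: 23.76
Step 4: Final sum = 5.13 + 23.76 = 28.89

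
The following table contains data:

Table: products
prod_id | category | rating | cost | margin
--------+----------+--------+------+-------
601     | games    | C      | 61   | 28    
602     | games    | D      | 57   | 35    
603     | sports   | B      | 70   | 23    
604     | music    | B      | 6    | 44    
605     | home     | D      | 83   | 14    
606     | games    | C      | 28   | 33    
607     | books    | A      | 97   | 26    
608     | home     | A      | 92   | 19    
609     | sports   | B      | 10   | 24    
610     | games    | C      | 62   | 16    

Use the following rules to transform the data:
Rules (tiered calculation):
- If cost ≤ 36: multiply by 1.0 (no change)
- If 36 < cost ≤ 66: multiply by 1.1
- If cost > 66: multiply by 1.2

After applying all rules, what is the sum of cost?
652.4

Step 1: Tier 1 (cost ≤ 36): 3 records, sum = 44 × 1.0 = 44.0
Step 2: Tier 2 (36 < cost ≤ 66): 3 records, sum = 180 × 1.1 = 198.0
Step 3: Tier 3 (cost > 66): 4 records, sum = 342 × 1.2 = 410.4
Step 4: Final sum = 44.0 + 198.0 + 410.4 = 652.4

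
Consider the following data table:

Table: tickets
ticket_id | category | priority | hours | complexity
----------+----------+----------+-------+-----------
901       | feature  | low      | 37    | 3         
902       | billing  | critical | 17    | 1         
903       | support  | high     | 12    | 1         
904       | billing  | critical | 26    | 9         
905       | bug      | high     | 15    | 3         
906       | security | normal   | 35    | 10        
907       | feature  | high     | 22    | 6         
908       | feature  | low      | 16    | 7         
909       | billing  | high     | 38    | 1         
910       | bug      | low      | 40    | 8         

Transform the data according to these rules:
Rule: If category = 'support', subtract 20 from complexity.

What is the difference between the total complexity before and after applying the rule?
20

Step 1: Original sum of complexity = 49
Step 2: 1 records have category = 'support'
Step 3: Each affected record changes by -20
Step 4: Total change = 1 × -20 = -20
Step 5: New sum = 49 + -20 = 29
Step 6: Difference = |29 - 49| = 20
        (Sum decreased by 20)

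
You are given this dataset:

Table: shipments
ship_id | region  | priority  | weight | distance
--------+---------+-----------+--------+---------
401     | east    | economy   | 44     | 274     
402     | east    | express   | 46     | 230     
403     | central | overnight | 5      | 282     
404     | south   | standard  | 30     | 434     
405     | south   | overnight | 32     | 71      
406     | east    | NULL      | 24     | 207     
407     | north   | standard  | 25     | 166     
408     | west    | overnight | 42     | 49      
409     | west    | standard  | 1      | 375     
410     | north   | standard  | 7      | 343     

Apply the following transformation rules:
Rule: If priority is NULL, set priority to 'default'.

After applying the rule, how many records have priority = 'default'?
1

Step 1: Count records where priority IS NULL
Step 2: Found 1 records with NULL priority
Step 3: These records will have priority set to 'default'
Step 4: Records already having priority = 'default': 0
Step 5: Answer: 1 + 0 = 1 records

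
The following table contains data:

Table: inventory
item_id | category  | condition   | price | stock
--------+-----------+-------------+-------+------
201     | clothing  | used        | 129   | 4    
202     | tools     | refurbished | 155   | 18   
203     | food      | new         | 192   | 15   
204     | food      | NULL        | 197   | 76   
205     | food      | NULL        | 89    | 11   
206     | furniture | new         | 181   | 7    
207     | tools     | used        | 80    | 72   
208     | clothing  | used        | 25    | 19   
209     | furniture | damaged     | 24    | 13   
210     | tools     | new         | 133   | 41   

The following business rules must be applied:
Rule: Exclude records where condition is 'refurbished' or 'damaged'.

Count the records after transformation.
8

Step 1: Count records to exclude
  - 1 (refurbished) + 1 (damaged) = 2 records
Step 2: Total records: 10
Step 3: Remaining = 10 - 2 = 8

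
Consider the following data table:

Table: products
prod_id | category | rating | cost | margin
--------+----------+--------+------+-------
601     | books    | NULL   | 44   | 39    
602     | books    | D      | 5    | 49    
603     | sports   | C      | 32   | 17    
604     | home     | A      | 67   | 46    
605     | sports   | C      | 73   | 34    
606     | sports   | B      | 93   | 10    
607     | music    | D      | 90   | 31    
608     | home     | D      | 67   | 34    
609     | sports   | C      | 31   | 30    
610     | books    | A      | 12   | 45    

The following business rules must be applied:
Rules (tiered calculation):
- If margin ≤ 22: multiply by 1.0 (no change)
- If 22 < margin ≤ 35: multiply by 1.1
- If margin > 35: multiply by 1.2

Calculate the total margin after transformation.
383.7

Step 1: Tier 1 (margin ≤ 22): 2 records, sum = 27 × 1.0 = 27.0
Step 2: Tier 2 (22 < margin ≤ 35): 4 records, sum = 129 × 1.1 = 141.9
Step 3: Tier 3 (margin > 35): 4 records, sum = 179 × 1.2 = 214.8
Step 4: Final sum = 27.0 + 141.9 + 214.8 = 383.7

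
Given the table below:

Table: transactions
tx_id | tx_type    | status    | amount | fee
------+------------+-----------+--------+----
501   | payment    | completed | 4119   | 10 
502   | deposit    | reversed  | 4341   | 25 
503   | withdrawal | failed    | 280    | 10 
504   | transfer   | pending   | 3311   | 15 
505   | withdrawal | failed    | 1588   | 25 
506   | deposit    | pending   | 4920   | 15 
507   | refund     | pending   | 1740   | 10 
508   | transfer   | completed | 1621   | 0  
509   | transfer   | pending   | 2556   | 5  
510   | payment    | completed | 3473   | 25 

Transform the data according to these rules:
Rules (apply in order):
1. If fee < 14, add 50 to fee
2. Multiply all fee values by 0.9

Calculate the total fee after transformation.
351.0

Step 1: Apply Rule 1 - Add 50 to records with fee < 14
  - 5 records affected: 35 + (5 × 50) = 285
  - Unaffected records: 105
  - Sum after Rule 1: 390
Step 2: Apply Rule 2 - Multiply all by 0.9
  - 390 × 0.9 = 351.0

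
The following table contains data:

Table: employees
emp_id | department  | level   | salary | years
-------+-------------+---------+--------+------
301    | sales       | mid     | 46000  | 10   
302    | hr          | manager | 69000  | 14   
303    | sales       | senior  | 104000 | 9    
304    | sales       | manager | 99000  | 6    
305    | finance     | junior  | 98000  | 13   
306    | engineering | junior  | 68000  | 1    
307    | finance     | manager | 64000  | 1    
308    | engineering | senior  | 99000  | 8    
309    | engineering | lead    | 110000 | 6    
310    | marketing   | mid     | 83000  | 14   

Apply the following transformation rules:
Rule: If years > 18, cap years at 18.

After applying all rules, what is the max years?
14

Step 1: Original maximum years = 14
Step 2: Check cap of 18 against maximum
Step 3: No records exceed the cap (max 14 <= cap 18), so no capping applies
Step 4: Maximum after transformation = 14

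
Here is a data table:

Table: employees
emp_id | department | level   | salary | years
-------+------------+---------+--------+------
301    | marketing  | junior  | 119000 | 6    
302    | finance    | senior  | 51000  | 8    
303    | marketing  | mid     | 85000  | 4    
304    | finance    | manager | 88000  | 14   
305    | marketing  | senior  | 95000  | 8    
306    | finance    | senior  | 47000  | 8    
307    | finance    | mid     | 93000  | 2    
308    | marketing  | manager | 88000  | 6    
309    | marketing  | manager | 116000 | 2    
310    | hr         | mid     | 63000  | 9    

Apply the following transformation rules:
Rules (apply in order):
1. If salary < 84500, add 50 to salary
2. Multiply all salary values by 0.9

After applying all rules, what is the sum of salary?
760635.0

Step 1: Apply Rule 1 - Add 50 to records with salary < 84500
  - 3 records affected: 161000 + (3 × 50) = 161150
  - Unaffected records: 684000
  - Sum after Rule 1: 845150
Step 2: Apply Rule 2 - Multiply all by 0.9
  - 845150 × 0.9 = 760635.0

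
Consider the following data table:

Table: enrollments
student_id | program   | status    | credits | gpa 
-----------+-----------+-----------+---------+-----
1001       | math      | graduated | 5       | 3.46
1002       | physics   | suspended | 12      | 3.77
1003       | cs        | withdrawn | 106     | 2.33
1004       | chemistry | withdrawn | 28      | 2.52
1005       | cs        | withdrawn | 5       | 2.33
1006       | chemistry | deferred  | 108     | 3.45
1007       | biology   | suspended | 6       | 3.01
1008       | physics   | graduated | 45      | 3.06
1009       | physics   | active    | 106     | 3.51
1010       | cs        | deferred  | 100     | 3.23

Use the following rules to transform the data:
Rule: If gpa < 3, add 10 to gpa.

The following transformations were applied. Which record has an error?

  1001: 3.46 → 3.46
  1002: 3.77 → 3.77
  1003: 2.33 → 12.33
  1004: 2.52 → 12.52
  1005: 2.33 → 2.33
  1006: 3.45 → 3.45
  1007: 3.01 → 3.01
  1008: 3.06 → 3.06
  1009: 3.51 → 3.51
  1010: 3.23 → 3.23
Record 1005 has an error. The correct transformed value should be 12.33, not 2.33.

Step 1: Check each record against the rule
Step 2: Record 1005 has gpa = 2.33
Step 3: Since 2.33 < 3, the bonus should have been applied
Step 4: Correct value = 12.33, but claimed value = 2.33
Conclusion: Record 1005 has the error.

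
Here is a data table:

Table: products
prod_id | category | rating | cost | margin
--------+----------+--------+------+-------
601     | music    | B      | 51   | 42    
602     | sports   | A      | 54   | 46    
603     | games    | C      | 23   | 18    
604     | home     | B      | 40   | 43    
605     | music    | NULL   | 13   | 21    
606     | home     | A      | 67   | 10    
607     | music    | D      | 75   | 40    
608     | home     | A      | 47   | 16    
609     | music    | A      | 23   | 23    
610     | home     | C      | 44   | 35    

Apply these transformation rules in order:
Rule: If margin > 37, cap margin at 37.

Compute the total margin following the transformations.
271

Step 1: 4 records have margin > 37
Step 2: These records originally summed to 171
Step 3: After capping: 4 × 37 = 148
Step 4: Unaffected records sum: 123
Step 5: Final sum = 148 + 123 = 271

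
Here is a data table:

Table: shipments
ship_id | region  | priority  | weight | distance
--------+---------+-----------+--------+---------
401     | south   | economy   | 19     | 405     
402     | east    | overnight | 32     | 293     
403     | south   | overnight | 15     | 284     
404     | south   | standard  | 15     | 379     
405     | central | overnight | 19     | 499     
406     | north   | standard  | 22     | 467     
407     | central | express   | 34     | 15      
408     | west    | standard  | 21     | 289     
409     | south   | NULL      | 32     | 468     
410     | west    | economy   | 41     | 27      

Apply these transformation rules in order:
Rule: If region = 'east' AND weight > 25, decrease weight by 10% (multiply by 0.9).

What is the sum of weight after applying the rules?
246.8

Step 1: Find records where region = 'east' AND weight > 25
Step 2: 1 records match, summing to 32
Step 3: After multiplier: 32 × 0.9 = 28.8
Step 4: Unaffected records sum: 218
Step 5: Final sum = 28.8 + 218 = 246.8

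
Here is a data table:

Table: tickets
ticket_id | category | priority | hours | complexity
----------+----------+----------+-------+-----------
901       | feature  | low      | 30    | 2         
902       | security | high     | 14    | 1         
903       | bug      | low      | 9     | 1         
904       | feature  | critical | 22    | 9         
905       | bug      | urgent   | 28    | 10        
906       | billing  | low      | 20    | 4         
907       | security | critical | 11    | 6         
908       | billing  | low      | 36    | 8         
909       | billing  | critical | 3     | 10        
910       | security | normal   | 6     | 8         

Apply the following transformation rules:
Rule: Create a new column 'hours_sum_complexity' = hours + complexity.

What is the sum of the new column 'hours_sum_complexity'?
238

Step 1: For each record, compute hours + complexity
Example calculations:
  30 + 2 = 32
  14 + 1 = 15
  9 + 1 = 10
  ...
Step 2: Sum all derived values
Step 3: Total = 238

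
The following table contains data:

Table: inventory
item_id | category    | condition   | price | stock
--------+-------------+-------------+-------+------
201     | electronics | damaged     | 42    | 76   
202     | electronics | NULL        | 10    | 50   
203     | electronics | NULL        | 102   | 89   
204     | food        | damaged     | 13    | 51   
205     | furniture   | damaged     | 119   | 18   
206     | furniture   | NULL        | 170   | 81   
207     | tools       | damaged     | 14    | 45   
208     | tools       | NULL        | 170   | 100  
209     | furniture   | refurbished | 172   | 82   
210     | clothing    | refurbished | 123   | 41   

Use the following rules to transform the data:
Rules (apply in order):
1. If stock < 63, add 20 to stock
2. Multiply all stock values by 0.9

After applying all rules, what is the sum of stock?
659.7

Step 1: Apply Rule 1 - Add 20 to records with stock < 63
  - 5 records affected: 205 + (5 × 20) = 305
  - Unaffected records: 428
  - Sum after Rule 1: 733
Step 2: Apply Rule 2 - Multiply all by 0.9
  - 733 × 0.9 = 659.7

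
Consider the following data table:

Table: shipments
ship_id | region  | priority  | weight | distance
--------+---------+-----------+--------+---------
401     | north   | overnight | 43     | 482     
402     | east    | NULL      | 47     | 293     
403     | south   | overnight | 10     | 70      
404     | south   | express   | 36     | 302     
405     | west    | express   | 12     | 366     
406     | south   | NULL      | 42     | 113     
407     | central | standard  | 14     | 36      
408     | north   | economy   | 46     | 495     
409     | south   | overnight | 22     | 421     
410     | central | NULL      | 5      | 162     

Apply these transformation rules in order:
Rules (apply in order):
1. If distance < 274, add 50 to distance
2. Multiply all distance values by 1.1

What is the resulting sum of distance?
3234.0

Step 1: Apply Rule 1 - Add 50 to records with distance < 274
  - 4 records affected: 381 + (4 × 50) = 581
  - Unaffected records: 2359
  - Sum after Rule 1: 2940
Step 2: Apply Rule 2 - Multiply all by 1.1
  - 2940 × 1.1 = 3234.0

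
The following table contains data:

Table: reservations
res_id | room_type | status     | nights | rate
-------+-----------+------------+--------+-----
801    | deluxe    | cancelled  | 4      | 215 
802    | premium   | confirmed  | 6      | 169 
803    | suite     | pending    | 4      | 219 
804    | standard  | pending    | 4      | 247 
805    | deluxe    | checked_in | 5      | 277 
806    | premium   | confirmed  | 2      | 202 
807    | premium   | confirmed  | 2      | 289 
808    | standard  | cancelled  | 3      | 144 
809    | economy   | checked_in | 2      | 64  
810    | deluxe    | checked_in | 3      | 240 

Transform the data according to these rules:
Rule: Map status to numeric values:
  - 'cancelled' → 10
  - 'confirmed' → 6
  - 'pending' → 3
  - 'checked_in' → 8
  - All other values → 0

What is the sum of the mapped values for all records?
68

Step 1: Apply mapping to each record
Step 2: Count by status:
  'cancelled': 2 records × 10 = 20
  'confirmed': 3 records × 6 = 18
  'pending': 2 records × 3 = 6
  'checked_in': 3 records × 8 = 24
Step 3: Sum all mapped values = 68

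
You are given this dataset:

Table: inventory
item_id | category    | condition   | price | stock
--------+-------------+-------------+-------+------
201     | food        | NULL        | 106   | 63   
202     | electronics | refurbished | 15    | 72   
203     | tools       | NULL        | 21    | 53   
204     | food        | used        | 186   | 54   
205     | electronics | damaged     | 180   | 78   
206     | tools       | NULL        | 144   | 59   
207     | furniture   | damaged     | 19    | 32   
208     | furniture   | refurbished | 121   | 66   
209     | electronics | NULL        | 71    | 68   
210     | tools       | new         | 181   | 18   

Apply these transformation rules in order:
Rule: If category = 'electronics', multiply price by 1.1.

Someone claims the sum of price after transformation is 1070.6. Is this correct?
Yes, the result is correct.

Step 1: Calculate the correct sum after transformation
Step 2: Apply multiplier 1.1 to records where category = 'electronics'
Step 3: Correct result = 1070.6
Step 4: Claimed result = 1070.6
Step 5: 1070.6 = 1070.6 ✓
Conclusion: The claimed result is correct.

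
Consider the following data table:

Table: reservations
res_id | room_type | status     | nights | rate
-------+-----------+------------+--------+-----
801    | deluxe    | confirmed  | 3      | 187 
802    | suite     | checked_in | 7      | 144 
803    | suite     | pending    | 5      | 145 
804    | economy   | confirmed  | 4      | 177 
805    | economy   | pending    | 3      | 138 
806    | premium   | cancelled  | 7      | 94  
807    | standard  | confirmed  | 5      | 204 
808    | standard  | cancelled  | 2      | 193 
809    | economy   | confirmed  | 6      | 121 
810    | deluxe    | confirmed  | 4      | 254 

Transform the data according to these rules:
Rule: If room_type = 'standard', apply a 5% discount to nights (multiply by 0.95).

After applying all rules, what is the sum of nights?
45.65

Step 1: Records with room_type = 'standard' have total nights = 7
Step 2: Apply multiplier: 7 × 0.95 = 6.65
Step 3: Other records total: 39
Step 4: Final sum = 6.65 + 39 = 45.65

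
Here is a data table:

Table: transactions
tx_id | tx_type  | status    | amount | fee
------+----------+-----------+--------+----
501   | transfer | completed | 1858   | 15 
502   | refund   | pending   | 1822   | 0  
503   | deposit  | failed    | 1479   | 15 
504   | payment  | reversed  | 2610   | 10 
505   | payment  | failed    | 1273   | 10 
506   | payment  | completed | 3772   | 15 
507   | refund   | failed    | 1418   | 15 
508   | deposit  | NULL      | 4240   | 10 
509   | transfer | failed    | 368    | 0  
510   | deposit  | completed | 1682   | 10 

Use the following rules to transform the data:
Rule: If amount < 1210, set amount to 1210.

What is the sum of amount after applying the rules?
21364

Step 1: 1 records have amount < 1210
Step 2: These records originally summed to 368
Step 3: After setting to minimum: 1 × 1210 = 1210
Step 4: Unaffected records sum: 20154
Step 5: Final sum = 1210 + 20154 = 21364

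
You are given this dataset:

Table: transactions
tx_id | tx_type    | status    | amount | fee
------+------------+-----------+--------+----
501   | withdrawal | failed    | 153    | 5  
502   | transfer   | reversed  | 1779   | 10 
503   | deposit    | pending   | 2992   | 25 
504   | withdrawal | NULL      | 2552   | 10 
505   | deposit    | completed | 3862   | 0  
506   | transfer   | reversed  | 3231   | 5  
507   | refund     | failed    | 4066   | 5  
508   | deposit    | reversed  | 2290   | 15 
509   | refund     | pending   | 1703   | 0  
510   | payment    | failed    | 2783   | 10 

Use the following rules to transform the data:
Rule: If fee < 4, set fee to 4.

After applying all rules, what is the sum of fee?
93

Step 1: 2 records have fee < 4
Step 2: These records originally summed to 0
Step 3: After setting to minimum: 2 × 4 = 8
Step 4: Unaffected records sum: 85
Step 5: Final sum = 8 + 85 = 93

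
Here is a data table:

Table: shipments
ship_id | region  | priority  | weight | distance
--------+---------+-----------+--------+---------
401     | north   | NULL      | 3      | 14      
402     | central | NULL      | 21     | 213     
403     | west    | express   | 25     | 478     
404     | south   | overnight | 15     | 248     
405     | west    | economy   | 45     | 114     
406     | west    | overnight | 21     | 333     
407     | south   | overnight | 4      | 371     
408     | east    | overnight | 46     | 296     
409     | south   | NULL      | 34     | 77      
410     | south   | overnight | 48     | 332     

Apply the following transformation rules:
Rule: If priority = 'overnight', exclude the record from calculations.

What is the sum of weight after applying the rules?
128

Step 1: Identify records where priority = 'overnight'
Step 2: The excluded records sum to 134
Step 3: Original total weight = 262
Step 4: Remaining total = 262 - 134 = 128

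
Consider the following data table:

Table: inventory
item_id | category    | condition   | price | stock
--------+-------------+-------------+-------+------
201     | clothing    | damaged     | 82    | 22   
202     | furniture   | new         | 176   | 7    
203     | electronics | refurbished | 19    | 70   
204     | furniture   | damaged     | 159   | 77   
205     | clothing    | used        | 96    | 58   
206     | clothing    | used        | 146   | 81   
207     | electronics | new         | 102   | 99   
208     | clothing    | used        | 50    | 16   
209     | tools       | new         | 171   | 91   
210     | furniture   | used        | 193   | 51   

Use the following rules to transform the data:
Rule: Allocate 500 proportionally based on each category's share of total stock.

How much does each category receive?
clothing: 154.72, electronics: 147.73, furniture: 118.01, tools: 79.55

Step 1: Calculate total stock = 572
Step 2: Calculate each category's proportion:
  clothing: 177/572 = 30.94% → 154.72
  electronics: 169/572 = 29.55% → 147.73
  furniture: 135/572 = 23.60% → 118.01
  tools: 91/572 = 15.91% → 79.55
Step 3: Verify: sum of allocations ≈ 500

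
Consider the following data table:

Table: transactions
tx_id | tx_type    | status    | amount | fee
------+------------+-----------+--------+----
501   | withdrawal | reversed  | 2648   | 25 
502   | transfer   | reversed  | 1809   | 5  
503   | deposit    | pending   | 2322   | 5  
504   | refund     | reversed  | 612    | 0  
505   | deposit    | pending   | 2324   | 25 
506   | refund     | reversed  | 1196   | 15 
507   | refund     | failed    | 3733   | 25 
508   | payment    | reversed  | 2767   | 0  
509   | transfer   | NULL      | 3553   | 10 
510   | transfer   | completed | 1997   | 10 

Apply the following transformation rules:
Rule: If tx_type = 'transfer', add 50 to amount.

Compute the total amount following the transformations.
23111

Step 1: Count records where tx_type = 'transfer': 3
Step 2: Total bonus added: 3 × 50 = 150
Step 3: Original sum of amount: 22961
Step 4: Final sum = 22961 + 150 = 23111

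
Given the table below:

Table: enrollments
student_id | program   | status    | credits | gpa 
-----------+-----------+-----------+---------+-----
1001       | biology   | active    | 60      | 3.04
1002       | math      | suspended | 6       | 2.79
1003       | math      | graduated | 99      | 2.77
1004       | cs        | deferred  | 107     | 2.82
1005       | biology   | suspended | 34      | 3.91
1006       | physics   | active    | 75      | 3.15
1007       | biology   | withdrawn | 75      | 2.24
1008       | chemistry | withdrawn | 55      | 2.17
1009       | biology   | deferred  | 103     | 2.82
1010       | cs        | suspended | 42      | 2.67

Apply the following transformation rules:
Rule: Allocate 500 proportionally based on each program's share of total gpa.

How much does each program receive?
biology: 211.59, chemistry: 38.23, cs: 96.72, math: 97.96, physics: 55.5

Step 1: Calculate total gpa = 28.38
Step 2: Calculate each program's proportion:
  biology: 12.01/28.38 = 42.32% → 211.59
  chemistry: 2.17/28.38 = 7.65% → 38.23
  cs: 5.49/28.38 = 19.34% → 96.72
  math: 5.56/28.38 = 19.59% → 97.96
  physics: 3.15/28.38 = 11.10% → 55.5
Step 3: Verify: sum of allocations ≈ 500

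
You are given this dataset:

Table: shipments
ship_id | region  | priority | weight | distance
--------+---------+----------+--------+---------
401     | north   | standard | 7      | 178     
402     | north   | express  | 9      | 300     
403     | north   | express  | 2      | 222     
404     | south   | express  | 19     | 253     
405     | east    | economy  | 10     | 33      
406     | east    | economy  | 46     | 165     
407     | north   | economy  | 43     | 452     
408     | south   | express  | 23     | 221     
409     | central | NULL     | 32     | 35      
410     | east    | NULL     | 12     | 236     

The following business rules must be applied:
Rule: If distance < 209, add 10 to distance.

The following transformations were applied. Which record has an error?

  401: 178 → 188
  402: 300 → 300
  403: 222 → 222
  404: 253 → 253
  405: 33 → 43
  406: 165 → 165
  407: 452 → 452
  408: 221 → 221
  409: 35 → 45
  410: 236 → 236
Record 406 has an error. The correct transformed value should be 175, not 165.

Step 1: Check each record against the rule
Step 2: Record 406 has distance = 165
Step 3: Since 165 < 209, the bonus should have been applied
Step 4: Correct value = 175, but claimed value = 165
Conclusion: Record 406 has the error.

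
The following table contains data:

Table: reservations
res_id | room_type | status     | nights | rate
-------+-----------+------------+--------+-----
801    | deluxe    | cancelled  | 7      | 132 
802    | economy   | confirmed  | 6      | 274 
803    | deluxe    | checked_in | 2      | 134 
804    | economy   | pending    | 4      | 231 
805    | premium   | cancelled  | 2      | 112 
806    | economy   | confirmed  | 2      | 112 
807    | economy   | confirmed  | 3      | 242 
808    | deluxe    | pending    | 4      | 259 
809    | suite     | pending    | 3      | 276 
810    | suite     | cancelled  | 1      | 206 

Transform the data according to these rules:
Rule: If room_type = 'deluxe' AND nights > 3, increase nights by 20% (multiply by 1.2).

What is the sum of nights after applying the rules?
36.2

Step 1: Find records where room_type = 'deluxe' AND nights > 3
Step 2: 2 records match, summing to 11
Step 3: After multiplier: 11 × 1.2 = 13.2
Step 4: Unaffected records sum: 23
Step 5: Final sum = 13.2 + 23 = 36.2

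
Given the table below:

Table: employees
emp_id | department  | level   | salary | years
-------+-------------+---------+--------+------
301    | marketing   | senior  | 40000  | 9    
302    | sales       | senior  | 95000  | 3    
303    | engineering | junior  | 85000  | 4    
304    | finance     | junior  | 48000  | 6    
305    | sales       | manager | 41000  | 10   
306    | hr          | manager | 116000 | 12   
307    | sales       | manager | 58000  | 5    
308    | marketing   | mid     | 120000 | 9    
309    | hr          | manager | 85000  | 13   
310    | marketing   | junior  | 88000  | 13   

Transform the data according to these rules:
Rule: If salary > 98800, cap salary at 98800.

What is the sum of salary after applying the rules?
737600

Step 1: 2 records have salary > 98800
Step 2: These records originally summed to 236000
Step 3: After capping: 2 × 98800 = 197600
Step 4: Unaffected records sum: 540000
Step 5: Final sum = 197600 + 540000 = 737600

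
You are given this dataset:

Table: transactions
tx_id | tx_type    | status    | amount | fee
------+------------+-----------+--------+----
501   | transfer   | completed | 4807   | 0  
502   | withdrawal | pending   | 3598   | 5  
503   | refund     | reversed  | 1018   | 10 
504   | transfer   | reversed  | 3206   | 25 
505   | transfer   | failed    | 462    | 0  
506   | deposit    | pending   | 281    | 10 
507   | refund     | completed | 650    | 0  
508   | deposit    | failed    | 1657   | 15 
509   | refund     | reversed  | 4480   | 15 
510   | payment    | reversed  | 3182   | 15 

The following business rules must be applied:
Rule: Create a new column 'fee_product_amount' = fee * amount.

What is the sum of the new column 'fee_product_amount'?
250915

Step 1: For each record, compute fee * amount
Example calculations:
  0 * 4807 = 0
  5 * 3598 = 17990
  10 * 1018 = 10180
  ...
Step 2: Sum all derived values
Step 3: Total = 250915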